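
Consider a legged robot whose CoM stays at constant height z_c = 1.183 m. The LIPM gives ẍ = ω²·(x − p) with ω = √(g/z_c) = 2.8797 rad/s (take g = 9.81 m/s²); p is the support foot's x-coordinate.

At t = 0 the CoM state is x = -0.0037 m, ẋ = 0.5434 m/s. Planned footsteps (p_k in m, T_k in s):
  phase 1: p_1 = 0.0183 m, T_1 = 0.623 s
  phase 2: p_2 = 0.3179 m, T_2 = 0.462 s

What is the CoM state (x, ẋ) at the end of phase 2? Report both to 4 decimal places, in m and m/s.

x = 1.6031, ẋ = 3.9557

phase 1: p=0.0183, T=0.623, ωT=1.794053, cosh=3.090031, sinh=2.923746; start (x,ẋ)=(-0.003700, 0.543400) → end (x,ẋ)=(0.502031, 1.493894)
phase 2: p=0.3179, T=0.462, ωT=1.330421, cosh=2.023501, sinh=1.759136; start (x,ẋ)=(0.502031, 1.493894) → end (x,ẋ)=(1.603071, 3.955663)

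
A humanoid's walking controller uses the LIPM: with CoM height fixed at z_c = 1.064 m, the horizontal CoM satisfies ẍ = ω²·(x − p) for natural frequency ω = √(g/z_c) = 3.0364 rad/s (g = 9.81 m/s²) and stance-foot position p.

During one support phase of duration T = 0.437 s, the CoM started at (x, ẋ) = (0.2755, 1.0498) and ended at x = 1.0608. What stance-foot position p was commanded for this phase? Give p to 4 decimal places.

p = 0.0990

ωT = 3.0364·0.437 = 1.326907; cosh(ωT) = 2.017331, sinh(ωT) = 1.752035
x(T) = p + (x₀−p)·cosh(ωT) + (ẋ₀/ω)·sinh(ωT) ⇒ p·(1 − cosh) = x(T) − x₀·cosh − (ẋ₀/ω)·sinh
numerator   = 1.0608 − (0.2755)·2.017331 − (1.0498/3.0364)·1.752035 = -0.100720
denominator = 1 − 2.017331 = -1.017331
p = -0.100720 / -1.017331 = 0.0990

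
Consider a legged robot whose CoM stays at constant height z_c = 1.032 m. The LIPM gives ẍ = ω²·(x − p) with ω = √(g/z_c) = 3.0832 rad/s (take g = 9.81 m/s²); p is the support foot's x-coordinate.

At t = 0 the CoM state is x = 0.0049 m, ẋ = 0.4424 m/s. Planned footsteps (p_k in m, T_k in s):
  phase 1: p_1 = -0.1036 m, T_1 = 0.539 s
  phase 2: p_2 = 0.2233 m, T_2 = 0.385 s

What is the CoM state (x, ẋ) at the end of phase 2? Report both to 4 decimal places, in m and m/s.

x = 1.8124, ẋ = 5.2134

phase 1: p=-0.1036, T=0.539, ωT=1.661845, cosh=2.729405, sinh=2.539617; start (x,ẋ)=(0.004900, 0.442400) → end (x,ẋ)=(0.556943, 2.057060)
phase 2: p=0.2233, T=0.385, ωT=1.187032, cosh=1.791233, sinh=1.486107; start (x,ẋ)=(0.556943, 2.057060) → end (x,ẋ)=(1.812439, 5.213414)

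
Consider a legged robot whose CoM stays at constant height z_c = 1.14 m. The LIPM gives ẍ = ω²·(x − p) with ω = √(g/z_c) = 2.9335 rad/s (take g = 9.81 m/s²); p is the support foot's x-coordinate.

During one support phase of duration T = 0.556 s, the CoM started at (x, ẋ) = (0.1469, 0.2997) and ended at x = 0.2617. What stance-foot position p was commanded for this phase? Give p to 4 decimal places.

p = 0.2293

ωT = 2.9335·0.556 = 1.631026; cosh(ωT) = 2.652421, sinh(ωT) = 2.456693
x(T) = p + (x₀−p)·cosh(ωT) + (ẋ₀/ω)·sinh(ωT) ⇒ p·(1 − cosh) = x(T) − x₀·cosh − (ẋ₀/ω)·sinh
numerator   = 0.2617 − (0.1469)·2.652421 − (0.2997/2.9335)·2.456693 = -0.378928
denominator = 1 − 2.652421 = -1.652421
p = -0.378928 / -1.652421 = 0.2293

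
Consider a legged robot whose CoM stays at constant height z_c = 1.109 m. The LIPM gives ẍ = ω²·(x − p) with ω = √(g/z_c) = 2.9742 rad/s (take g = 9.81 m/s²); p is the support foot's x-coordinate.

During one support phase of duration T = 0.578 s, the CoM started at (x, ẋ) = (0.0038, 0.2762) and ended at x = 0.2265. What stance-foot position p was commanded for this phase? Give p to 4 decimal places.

p = 0.0187

ωT = 2.9742·0.578 = 1.719088; cosh(ωT) = 2.879333, sinh(ωT) = 2.700103
x(T) = p + (x₀−p)·cosh(ωT) + (ẋ₀/ω)·sinh(ωT) ⇒ p·(1 − cosh) = x(T) − x₀·cosh − (ẋ₀/ω)·sinh
numerator   = 0.2265 − (0.0038)·2.879333 − (0.2762/2.9742)·2.700103 = -0.035187
denominator = 1 − 2.879333 = -1.879333
p = -0.035187 / -1.879333 = 0.0187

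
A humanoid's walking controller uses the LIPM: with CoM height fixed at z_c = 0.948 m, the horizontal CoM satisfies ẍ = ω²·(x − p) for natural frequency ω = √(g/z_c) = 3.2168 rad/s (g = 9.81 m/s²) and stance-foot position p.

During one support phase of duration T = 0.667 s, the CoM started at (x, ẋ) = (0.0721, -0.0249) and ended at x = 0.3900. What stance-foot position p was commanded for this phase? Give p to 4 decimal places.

p = -0.0331

ωT = 3.2168·0.667 = 2.145606; cosh(ωT) = 4.332107, sinh(ωT) = 4.215109
x(T) = p + (x₀−p)·cosh(ωT) + (ẋ₀/ω)·sinh(ωT) ⇒ p·(1 − cosh) = x(T) − x₀·cosh − (ẋ₀/ω)·sinh
numerator   = 0.3900 − (0.0721)·4.332107 − (-0.0249/3.2168)·4.215109 = 0.110283
denominator = 1 − 4.332107 = -3.332107
p = 0.110283 / -3.332107 = -0.0331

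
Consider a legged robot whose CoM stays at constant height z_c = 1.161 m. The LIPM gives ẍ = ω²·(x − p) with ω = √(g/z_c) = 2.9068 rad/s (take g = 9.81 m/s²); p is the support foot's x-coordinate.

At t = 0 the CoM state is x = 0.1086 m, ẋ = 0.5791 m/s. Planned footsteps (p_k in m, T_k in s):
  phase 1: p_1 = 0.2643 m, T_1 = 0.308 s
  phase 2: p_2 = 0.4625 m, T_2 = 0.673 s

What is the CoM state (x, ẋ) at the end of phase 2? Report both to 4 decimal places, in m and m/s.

x = 0.1141, ẋ = -0.8717

phase 1: p=0.2643, T=0.308, ωT=0.895294, cosh=1.428272, sinh=1.019785; start (x,ẋ)=(0.108600, 0.579100) → end (x,ẋ)=(0.245082, 0.365569)
phase 2: p=0.4625, T=0.673, ωT=1.956276, cosh=3.607163, sinh=3.465779; start (x,ẋ)=(0.245082, 0.365569) → end (x,ẋ)=(0.114107, -0.871671)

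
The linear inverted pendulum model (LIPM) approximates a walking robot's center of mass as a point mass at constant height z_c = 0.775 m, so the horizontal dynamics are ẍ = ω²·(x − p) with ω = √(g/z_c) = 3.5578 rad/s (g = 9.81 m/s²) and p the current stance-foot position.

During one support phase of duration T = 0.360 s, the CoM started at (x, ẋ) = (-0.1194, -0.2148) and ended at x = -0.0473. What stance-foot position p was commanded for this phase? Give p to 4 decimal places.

p = -0.3030

ωT = 3.5578·0.360 = 1.280808; cosh(ωT) = 1.938680, sinh(ωT) = 1.660867
x(T) = p + (x₀−p)·cosh(ωT) + (ẋ₀/ω)·sinh(ωT) ⇒ p·(1 − cosh) = x(T) − x₀·cosh − (ẋ₀/ω)·sinh
numerator   = -0.0473 − (-0.1194)·1.938680 − (-0.2148/3.5578)·1.660867 = 0.284452
denominator = 1 − 1.938680 = -0.938680
p = 0.284452 / -0.938680 = -0.3030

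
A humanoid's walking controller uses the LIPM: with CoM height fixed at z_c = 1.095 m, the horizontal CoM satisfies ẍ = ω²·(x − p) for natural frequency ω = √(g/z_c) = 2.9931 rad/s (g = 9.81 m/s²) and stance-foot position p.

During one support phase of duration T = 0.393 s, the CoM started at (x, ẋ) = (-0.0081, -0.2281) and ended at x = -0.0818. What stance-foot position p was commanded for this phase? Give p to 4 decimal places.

p = -0.0572

ωT = 2.9931·0.393 = 1.176288; cosh(ωT) = 1.775369, sinh(ωT) = 1.466948
x(T) = p + (x₀−p)·cosh(ωT) + (ẋ₀/ω)·sinh(ωT) ⇒ p·(1 − cosh) = x(T) − x₀·cosh − (ẋ₀/ω)·sinh
numerator   = -0.0818 − (-0.0081)·1.775369 − (-0.2281/2.9931)·1.466948 = 0.044375
denominator = 1 − 1.775369 = -0.775369
p = 0.044375 / -0.775369 = -0.0572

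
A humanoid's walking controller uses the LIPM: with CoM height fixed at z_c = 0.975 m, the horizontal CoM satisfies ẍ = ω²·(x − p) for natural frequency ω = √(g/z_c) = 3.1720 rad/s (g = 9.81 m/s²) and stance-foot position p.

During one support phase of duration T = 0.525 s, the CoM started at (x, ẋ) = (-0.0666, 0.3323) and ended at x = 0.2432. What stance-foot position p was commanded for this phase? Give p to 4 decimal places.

ωT = 3.1720·0.525 = 1.665300; cosh(ωT) = 2.738197, sinh(ωT) = 2.549063
x(T) = p + (x₀−p)·cosh(ωT) + (ẋ₀/ω)·sinh(ωT) ⇒ p·(1 − cosh) = x(T) − x₀·cosh − (ẋ₀/ω)·sinh
numerator   = 0.2432 − (-0.0666)·2.738197 − (0.3323/3.1720)·2.549063 = 0.158523
denominator = 1 − 2.738197 = -1.738197
p = 0.158523 / -1.738197 = -0.0912

p = -0.0912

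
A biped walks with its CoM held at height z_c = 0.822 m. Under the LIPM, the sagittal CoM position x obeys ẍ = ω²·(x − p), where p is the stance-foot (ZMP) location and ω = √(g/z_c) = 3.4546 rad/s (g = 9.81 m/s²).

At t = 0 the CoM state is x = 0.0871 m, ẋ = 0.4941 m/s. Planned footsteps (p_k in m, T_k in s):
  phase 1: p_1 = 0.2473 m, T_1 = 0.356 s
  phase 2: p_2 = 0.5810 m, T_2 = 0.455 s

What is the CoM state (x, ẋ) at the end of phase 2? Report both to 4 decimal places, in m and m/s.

phase 1: p=0.2473, T=0.356, ωT=1.229838, cosh=1.856507, sinh=1.564167; start (x,ẋ)=(0.087100, 0.494100) → end (x,ẋ)=(0.173605, 0.051648)
phase 2: p=0.5810, T=0.455, ωT=1.571843, cosh=2.511589, sinh=2.303926; start (x,ẋ)=(0.173605, 0.051648) → end (x,ẋ)=(-0.407763, -3.112795)

x = -0.4078, ẋ = -3.1128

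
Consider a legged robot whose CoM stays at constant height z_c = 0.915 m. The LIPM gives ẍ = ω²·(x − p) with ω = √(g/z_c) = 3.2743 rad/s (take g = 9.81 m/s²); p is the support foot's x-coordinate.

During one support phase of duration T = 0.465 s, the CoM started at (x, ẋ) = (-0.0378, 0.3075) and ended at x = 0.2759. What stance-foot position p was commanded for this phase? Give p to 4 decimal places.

ωT = 3.2743·0.465 = 1.522550; cosh(ωT) = 2.401026, sinh(ωT) = 2.182871
x(T) = p + (x₀−p)·cosh(ωT) + (ẋ₀/ω)·sinh(ωT) ⇒ p·(1 − cosh) = x(T) − x₀·cosh − (ẋ₀/ω)·sinh
numerator   = 0.2759 − (-0.0378)·2.401026 − (0.3075/3.2743)·2.182871 = 0.161658
denominator = 1 − 2.401026 = -1.401026
p = 0.161658 / -1.401026 = -0.1154

p = -0.1154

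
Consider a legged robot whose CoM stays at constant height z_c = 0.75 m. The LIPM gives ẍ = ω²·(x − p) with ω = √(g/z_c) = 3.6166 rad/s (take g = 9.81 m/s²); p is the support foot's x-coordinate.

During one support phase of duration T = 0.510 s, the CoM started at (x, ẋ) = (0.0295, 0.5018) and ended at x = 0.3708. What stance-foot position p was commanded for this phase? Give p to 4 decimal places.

p = 0.0681

ωT = 3.6166·0.510 = 1.844466; cosh(ωT) = 3.241416, sinh(ωT) = 3.083306
x(T) = p + (x₀−p)·cosh(ωT) + (ẋ₀/ω)·sinh(ωT) ⇒ p·(1 − cosh) = x(T) − x₀·cosh − (ẋ₀/ω)·sinh
numerator   = 0.3708 − (0.0295)·3.241416 − (0.5018/3.6166)·3.083306 = -0.152628
denominator = 1 − 3.241416 = -2.241416
p = -0.152628 / -2.241416 = 0.0681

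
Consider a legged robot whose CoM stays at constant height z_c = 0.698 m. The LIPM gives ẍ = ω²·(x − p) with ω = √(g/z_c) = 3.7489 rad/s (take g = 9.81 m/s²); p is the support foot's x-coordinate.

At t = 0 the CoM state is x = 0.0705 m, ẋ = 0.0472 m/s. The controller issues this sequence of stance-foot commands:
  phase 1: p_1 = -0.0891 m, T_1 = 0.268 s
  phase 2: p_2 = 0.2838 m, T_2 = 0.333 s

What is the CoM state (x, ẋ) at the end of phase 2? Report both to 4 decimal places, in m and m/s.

phase 1: p=-0.0891, T=0.268, ωT=1.004705, cosh=1.548627, sinh=1.182475; start (x,ẋ)=(0.070500, 0.047200) → end (x,ẋ)=(0.172949, 0.780599)
phase 2: p=0.2838, T=0.333, ωT=1.248384, cosh=1.885837, sinh=1.598869; start (x,ẋ)=(0.172949, 0.780599) → end (x,ẋ)=(0.407670, 0.807639)

x = 0.4077, ẋ = 0.8076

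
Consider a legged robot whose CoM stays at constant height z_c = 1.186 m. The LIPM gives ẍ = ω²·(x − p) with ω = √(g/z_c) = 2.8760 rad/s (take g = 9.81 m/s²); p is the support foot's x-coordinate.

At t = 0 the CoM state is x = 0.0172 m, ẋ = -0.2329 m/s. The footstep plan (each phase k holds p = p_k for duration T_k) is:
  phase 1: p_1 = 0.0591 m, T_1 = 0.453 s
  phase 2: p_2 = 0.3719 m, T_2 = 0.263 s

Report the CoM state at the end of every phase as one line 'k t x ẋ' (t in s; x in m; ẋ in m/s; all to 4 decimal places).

phase 1: p=0.0591, T=0.453, ωT=1.302828, cosh=1.975725, sinh=1.703963; start (x,ẋ)=(0.017200, -0.232900) → end (x,ẋ)=(-0.161671, -0.665481)
phase 2: p=0.3719, T=0.263, ωT=0.756388, cosh=1.299963, sinh=0.830604; start (x,ẋ)=(-0.161671, -0.665481) → end (x,ẋ)=(-0.513917, -2.139704)

1 0.4530 -0.1617 -0.6655
2 0.7160 -0.5139 -2.1397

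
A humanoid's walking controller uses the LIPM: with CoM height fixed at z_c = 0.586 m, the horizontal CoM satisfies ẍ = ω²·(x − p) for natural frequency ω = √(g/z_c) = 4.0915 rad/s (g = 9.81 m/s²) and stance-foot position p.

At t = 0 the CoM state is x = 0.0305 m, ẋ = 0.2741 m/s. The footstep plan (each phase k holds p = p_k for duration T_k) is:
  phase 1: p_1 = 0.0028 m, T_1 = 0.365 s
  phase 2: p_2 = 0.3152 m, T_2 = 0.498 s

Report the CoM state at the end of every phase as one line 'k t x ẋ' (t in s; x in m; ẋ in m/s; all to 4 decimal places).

1 0.3650 0.2092 0.8805
2 0.8630 0.7131 1.7994

phase 1: p=0.0028, T=0.365, ωT=1.493397, cosh=2.338402, sinh=2.113794; start (x,ẋ)=(0.030500, 0.274100) → end (x,ẋ)=(0.209182, 0.880522)
phase 2: p=0.3152, T=0.498, ωT=2.037567, cosh=3.901133, sinh=3.770788; start (x,ẋ)=(0.209182, 0.880522) → end (x,ẋ)=(0.713113, 1.799372)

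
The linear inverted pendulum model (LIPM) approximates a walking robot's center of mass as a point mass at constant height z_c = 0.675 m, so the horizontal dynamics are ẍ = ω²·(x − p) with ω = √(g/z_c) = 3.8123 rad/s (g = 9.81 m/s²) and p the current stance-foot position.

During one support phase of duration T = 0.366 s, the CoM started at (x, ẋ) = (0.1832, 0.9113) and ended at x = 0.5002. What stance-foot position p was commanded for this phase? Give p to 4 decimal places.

ωT = 3.8123·0.366 = 1.395302; cosh(ωT) = 2.141975, sinh(ωT) = 1.894217
x(T) = p + (x₀−p)·cosh(ωT) + (ẋ₀/ω)·sinh(ωT) ⇒ p·(1 − cosh) = x(T) − x₀·cosh − (ẋ₀/ω)·sinh
numerator   = 0.5002 − (0.1832)·2.141975 − (0.9113/3.8123)·1.894217 = -0.345007
denominator = 1 − 2.141975 = -1.141975
p = -0.345007 / -1.141975 = 0.3021

p = 0.3021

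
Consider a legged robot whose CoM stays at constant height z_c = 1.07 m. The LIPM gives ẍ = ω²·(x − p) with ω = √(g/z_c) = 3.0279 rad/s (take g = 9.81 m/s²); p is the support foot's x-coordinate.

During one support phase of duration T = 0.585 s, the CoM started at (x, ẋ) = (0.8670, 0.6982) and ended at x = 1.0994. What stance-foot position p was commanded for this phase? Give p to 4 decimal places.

ωT = 3.0279·0.585 = 1.771321; cosh(ωT) = 3.024362, sinh(ωT) = 2.854254
x(T) = p + (x₀−p)·cosh(ωT) + (ẋ₀/ω)·sinh(ωT) ⇒ p·(1 − cosh) = x(T) − x₀·cosh − (ẋ₀/ω)·sinh
numerator   = 1.0994 − (0.8670)·3.024362 − (0.6982/3.0279)·2.854254 = -2.180881
denominator = 1 − 3.024362 = -2.024362
p = -2.180881 / -2.024362 = 1.0773

p = 1.0773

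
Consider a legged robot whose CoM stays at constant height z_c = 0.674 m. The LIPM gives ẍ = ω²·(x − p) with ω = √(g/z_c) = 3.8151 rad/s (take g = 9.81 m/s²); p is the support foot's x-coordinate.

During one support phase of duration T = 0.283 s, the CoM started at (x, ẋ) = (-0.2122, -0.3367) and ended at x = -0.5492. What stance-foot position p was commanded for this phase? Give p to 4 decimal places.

p = 0.1339

ωT = 3.8151·0.283 = 1.079673; cosh(ωT) = 1.641712, sinh(ωT) = 1.302006
x(T) = p + (x₀−p)·cosh(ωT) + (ẋ₀/ω)·sinh(ωT) ⇒ p·(1 − cosh) = x(T) − x₀·cosh − (ẋ₀/ω)·sinh
numerator   = -0.5492 − (-0.2122)·1.641712 − (-0.3367/3.8151)·1.302006 = -0.085921
denominator = 1 − 1.641712 = -0.641712
p = -0.085921 / -0.641712 = 0.1339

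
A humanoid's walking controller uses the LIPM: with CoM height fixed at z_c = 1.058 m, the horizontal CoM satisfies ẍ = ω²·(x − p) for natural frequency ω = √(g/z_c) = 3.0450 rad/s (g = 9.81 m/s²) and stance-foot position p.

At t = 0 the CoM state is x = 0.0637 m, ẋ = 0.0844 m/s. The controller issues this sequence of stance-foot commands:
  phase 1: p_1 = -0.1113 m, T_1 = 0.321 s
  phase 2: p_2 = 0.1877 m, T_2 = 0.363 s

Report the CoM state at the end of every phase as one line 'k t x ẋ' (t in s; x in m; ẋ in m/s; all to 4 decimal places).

phase 1: p=-0.1113, T=0.321, ωT=0.977445, cosh=1.516964, sinh=1.140693; start (x,ẋ)=(0.063700, 0.084400) → end (x,ẋ)=(0.185786, 0.735879)
phase 2: p=0.1877, T=0.363, ωT=1.105335, cosh=1.675668, sinh=1.344568; start (x,ẋ)=(0.185786, 0.735879) → end (x,ẋ)=(0.509432, 1.225252)

1 0.3210 0.1858 0.7359
2 0.6840 0.5094 1.2253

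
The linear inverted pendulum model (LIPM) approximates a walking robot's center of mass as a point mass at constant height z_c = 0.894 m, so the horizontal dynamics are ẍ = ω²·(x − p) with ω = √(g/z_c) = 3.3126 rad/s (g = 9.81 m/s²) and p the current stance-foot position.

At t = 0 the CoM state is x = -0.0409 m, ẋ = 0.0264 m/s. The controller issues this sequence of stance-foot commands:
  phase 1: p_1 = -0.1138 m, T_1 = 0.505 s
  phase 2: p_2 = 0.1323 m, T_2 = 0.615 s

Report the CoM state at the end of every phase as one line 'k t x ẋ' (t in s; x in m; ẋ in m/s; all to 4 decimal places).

phase 1: p=-0.1138, T=0.505, ωT=1.672863, cosh=2.757554, sinh=2.569845; start (x,ẋ)=(-0.040900, 0.026400) → end (x,ẋ)=(0.107706, 0.693387)
phase 2: p=0.1323, T=0.615, ωT=2.037249, cosh=3.899934, sinh=3.769547; start (x,ẋ)=(0.107706, 0.693387) → end (x,ẋ)=(0.825421, 2.397063)

1 0.5050 0.1077 0.6934
2 1.1200 0.8254 2.3971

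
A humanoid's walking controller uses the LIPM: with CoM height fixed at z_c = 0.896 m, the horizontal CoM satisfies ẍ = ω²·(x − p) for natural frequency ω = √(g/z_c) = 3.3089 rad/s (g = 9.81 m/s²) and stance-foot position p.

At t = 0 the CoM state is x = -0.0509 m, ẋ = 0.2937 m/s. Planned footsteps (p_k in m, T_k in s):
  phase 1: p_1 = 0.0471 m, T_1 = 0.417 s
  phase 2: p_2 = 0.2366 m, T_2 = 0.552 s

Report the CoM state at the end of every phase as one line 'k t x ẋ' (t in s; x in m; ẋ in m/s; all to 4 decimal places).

1 0.4170 0.0052 0.0170
2 0.9690 -0.4851 -2.2620

phase 1: p=0.0471, T=0.417, ωT=1.379811, cosh=2.112889, sinh=1.861263; start (x,ẋ)=(-0.050900, 0.293700) → end (x,ẋ)=(0.005244, 0.017000)
phase 2: p=0.2366, T=0.552, ωT=1.826513, cosh=3.186580, sinh=3.025606; start (x,ẋ)=(0.005244, 0.017000) → end (x,ẋ)=(-0.485091, -2.262036)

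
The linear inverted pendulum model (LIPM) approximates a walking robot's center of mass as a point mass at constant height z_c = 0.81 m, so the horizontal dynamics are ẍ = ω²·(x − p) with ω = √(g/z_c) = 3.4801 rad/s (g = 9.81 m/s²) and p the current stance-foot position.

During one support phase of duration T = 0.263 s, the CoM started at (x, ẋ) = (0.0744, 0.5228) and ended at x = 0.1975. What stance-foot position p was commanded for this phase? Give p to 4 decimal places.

p = 0.1511

ωT = 3.4801·0.263 = 0.915266; cosh(ωT) = 1.448925, sinh(ωT) = 1.048515
x(T) = p + (x₀−p)·cosh(ωT) + (ẋ₀/ω)·sinh(ωT) ⇒ p·(1 − cosh) = x(T) − x₀·cosh − (ẋ₀/ω)·sinh
numerator   = 0.1975 − (0.0744)·1.448925 − (0.5228/3.4801)·1.048515 = -0.067814
denominator = 1 − 1.448925 = -0.448925
p = -0.067814 / -0.448925 = 0.1511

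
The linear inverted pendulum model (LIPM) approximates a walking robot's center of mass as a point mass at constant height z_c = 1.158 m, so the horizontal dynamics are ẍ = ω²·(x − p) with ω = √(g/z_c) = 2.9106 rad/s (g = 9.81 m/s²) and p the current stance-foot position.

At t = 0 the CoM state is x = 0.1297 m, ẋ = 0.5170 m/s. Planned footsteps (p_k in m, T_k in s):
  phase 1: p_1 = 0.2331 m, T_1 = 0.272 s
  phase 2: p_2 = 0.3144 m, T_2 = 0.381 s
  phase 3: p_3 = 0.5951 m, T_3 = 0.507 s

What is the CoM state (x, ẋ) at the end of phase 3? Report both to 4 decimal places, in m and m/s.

phase 1: p=0.2331, T=0.272, ωT=0.791683, cosh=1.330095, sinh=0.877013; start (x,ẋ)=(0.129700, 0.517000) → end (x,ẋ)=(0.251349, 0.423717)
phase 2: p=0.3144, T=0.381, ωT=1.108939, cosh=1.680524, sinh=1.350615; start (x,ẋ)=(0.251349, 0.423717) → end (x,ẋ)=(0.405060, 0.464207)
phase 3: p=0.5951, T=0.507, ωT=1.475674, cosh=2.301304, sinh=2.072680; start (x,ẋ)=(0.405060, 0.464207) → end (x,ẋ)=(0.488328, -0.078182)

x = 0.4883, ẋ = -0.0782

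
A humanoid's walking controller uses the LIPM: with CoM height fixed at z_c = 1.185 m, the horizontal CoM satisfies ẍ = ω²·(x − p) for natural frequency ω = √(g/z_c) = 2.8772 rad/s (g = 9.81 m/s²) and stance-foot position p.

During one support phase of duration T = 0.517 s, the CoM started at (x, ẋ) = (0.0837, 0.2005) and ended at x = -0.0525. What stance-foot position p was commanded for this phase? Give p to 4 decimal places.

p = 0.2968

ωT = 2.8772·0.517 = 1.487512; cosh(ωT) = 2.326003, sinh(ωT) = 2.100069
x(T) = p + (x₀−p)·cosh(ωT) + (ẋ₀/ω)·sinh(ωT) ⇒ p·(1 − cosh) = x(T) − x₀·cosh − (ẋ₀/ω)·sinh
numerator   = -0.0525 − (0.0837)·2.326003 − (0.2005/2.8772)·2.100069 = -0.393531
denominator = 1 − 2.326003 = -1.326003
p = -0.393531 / -1.326003 = 0.2968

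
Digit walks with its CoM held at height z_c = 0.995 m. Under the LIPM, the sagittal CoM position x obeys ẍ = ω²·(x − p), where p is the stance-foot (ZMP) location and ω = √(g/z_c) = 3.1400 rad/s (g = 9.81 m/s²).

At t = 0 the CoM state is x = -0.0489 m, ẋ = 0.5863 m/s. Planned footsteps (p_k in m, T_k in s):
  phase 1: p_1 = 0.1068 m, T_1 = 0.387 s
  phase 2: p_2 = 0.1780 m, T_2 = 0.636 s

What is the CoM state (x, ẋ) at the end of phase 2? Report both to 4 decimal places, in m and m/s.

x = 0.2892, ẋ = 0.4227

phase 1: p=0.1068, T=0.387, ωT=1.215180, cosh=1.833779, sinh=1.537122; start (x,ẋ)=(-0.048900, 0.586300) → end (x,ẋ)=(0.108292, 0.323649)
phase 2: p=0.1780, T=0.636, ωT=1.997040, cosh=3.751477, sinh=3.615740; start (x,ẋ)=(0.108292, 0.323649) → end (x,ẋ)=(0.289175, 0.422732)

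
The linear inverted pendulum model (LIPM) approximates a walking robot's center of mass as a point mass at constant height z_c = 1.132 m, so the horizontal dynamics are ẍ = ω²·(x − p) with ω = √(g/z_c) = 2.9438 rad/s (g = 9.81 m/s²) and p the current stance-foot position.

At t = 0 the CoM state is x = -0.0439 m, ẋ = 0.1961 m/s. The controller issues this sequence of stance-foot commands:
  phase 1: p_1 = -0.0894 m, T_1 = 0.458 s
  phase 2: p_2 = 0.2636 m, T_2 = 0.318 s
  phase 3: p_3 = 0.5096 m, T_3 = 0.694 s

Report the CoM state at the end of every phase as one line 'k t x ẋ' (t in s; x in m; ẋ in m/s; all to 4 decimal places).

phase 1: p=-0.0894, T=0.458, ωT=1.348260, cosh=2.055206, sinh=1.795515; start (x,ẋ)=(-0.043900, 0.196100) → end (x,ẋ)=(0.123719, 0.643522)
phase 2: p=0.2636, T=0.318, ωT=0.936128, cosh=1.471116, sinh=1.078973; start (x,ẋ)=(0.123719, 0.643522) → end (x,ẋ)=(0.293686, 0.502396)
phase 3: p=0.5096, T=0.694, ωT=2.042997, cosh=3.921667, sinh=3.792027; start (x,ẋ)=(0.293686, 0.502396) → end (x,ẋ)=(0.310012, -0.440016)

1 0.4580 0.1237 0.6435
2 0.7760 0.2937 0.5024
3 1.4700 0.3100 -0.4400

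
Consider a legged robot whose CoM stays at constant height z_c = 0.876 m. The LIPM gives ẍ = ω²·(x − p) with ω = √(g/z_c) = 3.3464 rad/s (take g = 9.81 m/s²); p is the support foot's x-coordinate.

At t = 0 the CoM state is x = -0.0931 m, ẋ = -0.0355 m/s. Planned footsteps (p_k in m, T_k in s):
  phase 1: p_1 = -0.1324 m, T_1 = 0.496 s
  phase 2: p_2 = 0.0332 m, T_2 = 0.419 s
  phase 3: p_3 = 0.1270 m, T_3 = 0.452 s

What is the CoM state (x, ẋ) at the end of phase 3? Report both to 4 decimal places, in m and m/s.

phase 1: p=-0.1324, T=0.496, ωT=1.659814, cosh=2.724255, sinh=2.534080; start (x,ẋ)=(-0.093100, -0.035500) → end (x,ẋ)=(-0.052219, 0.236555)
phase 2: p=0.0332, T=0.419, ωT=1.402142, cosh=2.154982, sinh=1.908912; start (x,ẋ)=(-0.052219, 0.236555) → end (x,ẋ)=(-0.015937, -0.035886)
phase 3: p=0.1270, T=0.452, ωT=1.512573, cosh=2.379367, sinh=2.159025; start (x,ẋ)=(-0.015937, -0.035886) → end (x,ẋ)=(-0.236254, -1.118104)

x = -0.2363, ẋ = -1.1181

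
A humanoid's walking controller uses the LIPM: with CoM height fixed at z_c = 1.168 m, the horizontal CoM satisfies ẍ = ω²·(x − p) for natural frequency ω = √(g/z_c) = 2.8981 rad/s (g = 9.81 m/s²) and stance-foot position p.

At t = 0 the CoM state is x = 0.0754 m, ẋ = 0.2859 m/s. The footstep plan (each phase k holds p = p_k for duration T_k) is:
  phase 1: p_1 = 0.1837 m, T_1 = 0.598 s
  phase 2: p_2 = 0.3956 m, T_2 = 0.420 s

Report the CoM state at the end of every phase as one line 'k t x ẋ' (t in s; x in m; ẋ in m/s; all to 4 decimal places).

phase 1: p=0.1837, T=0.598, ωT=1.733064, cosh=2.917352, sinh=2.740610; start (x,ẋ)=(0.075400, 0.285900) → end (x,ẋ)=(0.138114, -0.026108)
phase 2: p=0.3956, T=0.420, ωT=1.217202, cosh=1.836891, sinh=1.540833; start (x,ẋ)=(0.138114, -0.026108) → end (x,ẋ)=(-0.091254, -1.197758)

1 0.5980 0.1381 -0.0261
2 1.0180 -0.0913 -1.1978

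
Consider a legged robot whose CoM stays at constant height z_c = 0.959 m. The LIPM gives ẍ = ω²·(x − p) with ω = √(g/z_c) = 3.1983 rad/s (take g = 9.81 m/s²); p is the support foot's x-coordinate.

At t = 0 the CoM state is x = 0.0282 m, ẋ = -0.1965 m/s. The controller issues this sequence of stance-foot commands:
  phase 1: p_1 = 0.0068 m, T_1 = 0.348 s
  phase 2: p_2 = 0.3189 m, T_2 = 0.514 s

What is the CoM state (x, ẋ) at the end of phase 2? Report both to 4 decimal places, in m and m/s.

phase 1: p=0.0068, T=0.348, ωT=1.113008, cosh=1.686035, sinh=1.357466; start (x,ẋ)=(0.028200, -0.196500) → end (x,ẋ)=(-0.040520, -0.238396)
phase 2: p=0.3189, T=0.514, ωT=1.643926, cosh=2.684335, sinh=2.491115; start (x,ẋ)=(-0.040520, -0.238396) → end (x,ẋ)=(-0.831587, -3.503554)

x = -0.8316, ẋ = -3.5036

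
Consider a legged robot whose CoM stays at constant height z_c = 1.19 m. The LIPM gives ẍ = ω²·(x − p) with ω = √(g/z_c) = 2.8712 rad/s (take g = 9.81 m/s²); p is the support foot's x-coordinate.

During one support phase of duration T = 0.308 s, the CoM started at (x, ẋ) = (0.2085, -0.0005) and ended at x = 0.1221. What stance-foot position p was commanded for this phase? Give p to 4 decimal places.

ωT = 2.8712·0.308 = 0.884330; cosh(ωT) = 1.417176, sinh(ωT) = 1.004185
x(T) = p + (x₀−p)·cosh(ωT) + (ẋ₀/ω)·sinh(ωT) ⇒ p·(1 − cosh) = x(T) − x₀·cosh − (ẋ₀/ω)·sinh
numerator   = 0.1221 − (0.2085)·1.417176 − (-0.0005/2.8712)·1.004185 = -0.173206
denominator = 1 − 1.417176 = -0.417176
p = -0.173206 / -0.417176 = 0.4152

p = 0.4152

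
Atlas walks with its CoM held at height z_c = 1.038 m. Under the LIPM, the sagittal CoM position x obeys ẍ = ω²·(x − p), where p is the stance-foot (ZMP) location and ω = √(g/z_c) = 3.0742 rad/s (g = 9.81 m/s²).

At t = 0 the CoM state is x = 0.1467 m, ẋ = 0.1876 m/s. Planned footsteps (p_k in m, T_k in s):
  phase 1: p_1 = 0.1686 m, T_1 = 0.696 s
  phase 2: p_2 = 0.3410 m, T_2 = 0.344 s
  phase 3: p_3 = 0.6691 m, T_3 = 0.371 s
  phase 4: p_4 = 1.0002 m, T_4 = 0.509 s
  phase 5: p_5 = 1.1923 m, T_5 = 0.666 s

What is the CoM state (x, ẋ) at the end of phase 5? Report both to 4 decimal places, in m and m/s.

x = 1.9815, ẋ = 2.5401

phase 1: p=0.1686, T=0.696, ωT=2.139643, cosh=4.307051, sinh=4.189354; start (x,ẋ)=(0.146700, 0.187600) → end (x,ẋ)=(0.329927, 0.525955)
phase 2: p=0.3410, T=0.344, ωT=1.057525, cosh=1.613275, sinh=1.265961; start (x,ẋ)=(0.329927, 0.525955) → end (x,ẋ)=(0.539725, 0.805414)
phase 3: p=0.6691, T=0.371, ωT=1.140528, cosh=1.724035, sinh=1.404385; start (x,ẋ)=(0.539725, 0.805414) → end (x,ẋ)=(0.813990, 0.830003)
phase 4: p=1.0002, T=0.509, ωT=1.564768, cosh=2.495351, sinh=2.286214; start (x,ẋ)=(0.813990, 0.830003) → end (x,ẋ)=(1.152795, 0.762411)
phase 5: p=1.1923, T=0.666, ωT=2.047417, cosh=3.938466, sinh=3.809398; start (x,ẋ)=(1.152795, 0.762411) → end (x,ẋ)=(1.981452, 2.540088)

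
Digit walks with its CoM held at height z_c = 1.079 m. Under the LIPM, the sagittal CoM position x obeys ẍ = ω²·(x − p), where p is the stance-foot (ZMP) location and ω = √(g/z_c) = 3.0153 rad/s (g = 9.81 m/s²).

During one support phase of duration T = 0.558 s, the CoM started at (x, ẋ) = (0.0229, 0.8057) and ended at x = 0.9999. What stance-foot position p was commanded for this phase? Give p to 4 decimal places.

ωT = 3.0153·0.558 = 1.682537; cosh(ωT) = 2.782545, sinh(ωT) = 2.596643
x(T) = p + (x₀−p)·cosh(ωT) + (ẋ₀/ω)·sinh(ωT) ⇒ p·(1 − cosh) = x(T) − x₀·cosh − (ẋ₀/ω)·sinh
numerator   = 0.9999 − (0.0229)·2.782545 − (0.8057/3.0153)·2.596643 = 0.242346
denominator = 1 − 2.782545 = -1.782545
p = 0.242346 / -1.782545 = -0.1360

p = -0.1360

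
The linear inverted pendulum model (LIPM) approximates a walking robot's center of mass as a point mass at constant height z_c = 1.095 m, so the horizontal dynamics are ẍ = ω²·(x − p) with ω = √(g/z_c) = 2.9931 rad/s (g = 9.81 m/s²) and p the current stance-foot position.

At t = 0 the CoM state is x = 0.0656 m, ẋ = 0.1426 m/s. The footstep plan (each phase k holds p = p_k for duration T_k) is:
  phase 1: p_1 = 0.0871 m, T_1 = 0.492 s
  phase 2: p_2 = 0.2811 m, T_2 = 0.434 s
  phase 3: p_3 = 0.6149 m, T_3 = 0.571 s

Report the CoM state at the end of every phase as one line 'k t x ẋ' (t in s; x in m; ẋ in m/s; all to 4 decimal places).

1 0.4920 0.1362 0.1943
2 0.9260 0.1058 -0.3532
3 1.4970 -1.1524 -5.0777

phase 1: p=0.0871, T=0.492, ωT=1.472605, cosh=2.294954, sinh=2.065627; start (x,ẋ)=(0.065600, 0.142600) → end (x,ẋ)=(0.136171, 0.194334)
phase 2: p=0.2811, T=0.434, ωT=1.299005, cosh=1.969226, sinh=1.696423; start (x,ẋ)=(0.136171, 0.194334) → end (x,ẋ)=(0.105846, -0.353199)
phase 3: p=0.6149, T=0.571, ωT=1.709060, cosh=2.852402, sinh=2.671366; start (x,ẋ)=(0.105846, -0.353199) → end (x,ẋ)=(-1.152359, -5.077689)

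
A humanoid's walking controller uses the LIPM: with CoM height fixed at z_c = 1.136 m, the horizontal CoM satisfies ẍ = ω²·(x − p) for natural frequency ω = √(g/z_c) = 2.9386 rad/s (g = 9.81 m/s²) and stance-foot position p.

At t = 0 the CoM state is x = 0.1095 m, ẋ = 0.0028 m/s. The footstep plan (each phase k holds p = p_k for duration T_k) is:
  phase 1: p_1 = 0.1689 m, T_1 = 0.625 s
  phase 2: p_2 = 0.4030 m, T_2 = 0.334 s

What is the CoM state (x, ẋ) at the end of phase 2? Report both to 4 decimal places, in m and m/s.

x = -0.4444, ẋ = -2.2217

phase 1: p=0.1689, T=0.625, ωT=1.836625, cosh=3.217339, sinh=3.057984; start (x,ẋ)=(0.109500, 0.002800) → end (x,ẋ)=(-0.019296, -0.524771)
phase 2: p=0.4030, T=0.334, ωT=0.981492, cosh=1.521594, sinh=1.146842; start (x,ẋ)=(-0.019296, -0.524771) → end (x,ẋ)=(-0.444365, -2.221673)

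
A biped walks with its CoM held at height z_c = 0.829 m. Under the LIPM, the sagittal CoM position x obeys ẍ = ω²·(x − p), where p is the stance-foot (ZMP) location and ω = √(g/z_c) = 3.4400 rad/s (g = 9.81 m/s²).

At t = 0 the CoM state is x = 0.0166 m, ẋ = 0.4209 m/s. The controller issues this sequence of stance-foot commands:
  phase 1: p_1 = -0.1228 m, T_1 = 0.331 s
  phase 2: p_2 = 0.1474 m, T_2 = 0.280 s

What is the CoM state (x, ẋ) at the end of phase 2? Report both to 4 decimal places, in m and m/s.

x = 0.8136, ẋ = 2.6395

phase 1: p=-0.1228, T=0.331, ωT=1.138640, cosh=1.721387, sinh=1.401132; start (x,ẋ)=(0.016600, 0.420900) → end (x,ẋ)=(0.288596, 1.396425)
phase 2: p=0.1474, T=0.280, ωT=0.963200, cosh=1.500868, sinh=1.119199; start (x,ẋ)=(0.288596, 1.396425) → end (x,ẋ)=(0.813642, 2.639462)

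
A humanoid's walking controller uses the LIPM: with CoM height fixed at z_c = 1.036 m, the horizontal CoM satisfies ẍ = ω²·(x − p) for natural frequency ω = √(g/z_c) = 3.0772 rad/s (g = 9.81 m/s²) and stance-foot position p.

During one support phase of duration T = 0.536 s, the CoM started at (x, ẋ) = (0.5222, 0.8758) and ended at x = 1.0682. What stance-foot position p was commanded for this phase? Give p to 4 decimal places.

ωT = 3.0772·0.536 = 1.649379; cosh(ωT) = 2.697959, sinh(ωT) = 2.505790
x(T) = p + (x₀−p)·cosh(ωT) + (ẋ₀/ω)·sinh(ωT) ⇒ p·(1 − cosh) = x(T) − x₀·cosh − (ẋ₀/ω)·sinh
numerator   = 1.0682 − (0.5222)·2.697959 − (0.8758/3.0772)·2.505790 = -1.053845
denominator = 1 − 2.697959 = -1.697959
p = -1.053845 / -1.697959 = 0.6207

p = 0.6207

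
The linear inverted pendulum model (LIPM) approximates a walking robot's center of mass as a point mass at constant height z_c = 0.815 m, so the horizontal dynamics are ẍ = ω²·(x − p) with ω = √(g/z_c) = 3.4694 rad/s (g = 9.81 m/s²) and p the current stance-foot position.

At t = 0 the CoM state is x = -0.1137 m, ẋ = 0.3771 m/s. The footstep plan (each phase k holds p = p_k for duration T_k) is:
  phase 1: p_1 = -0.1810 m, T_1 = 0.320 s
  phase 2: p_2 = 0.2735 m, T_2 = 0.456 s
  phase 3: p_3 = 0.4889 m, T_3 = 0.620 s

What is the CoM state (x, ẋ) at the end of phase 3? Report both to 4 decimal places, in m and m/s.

x = 1.2099, ẋ = 2.6274

phase 1: p=-0.1810, T=0.320, ωT=1.110208, cosh=1.682240, sinh=1.352750; start (x,ẋ)=(-0.113700, 0.377100) → end (x,ẋ)=(0.079249, 0.950227)
phase 2: p=0.2735, T=0.456, ωT=1.582046, cosh=2.535228, sinh=2.329674; start (x,ẋ)=(0.079249, 0.950227) → end (x,ẋ)=(0.419100, 0.838998)
phase 3: p=0.4889, T=0.620, ωT=2.151028, cosh=4.355026, sinh=4.238662; start (x,ẋ)=(0.419100, 0.838998) → end (x,ẋ)=(1.209946, 2.627406)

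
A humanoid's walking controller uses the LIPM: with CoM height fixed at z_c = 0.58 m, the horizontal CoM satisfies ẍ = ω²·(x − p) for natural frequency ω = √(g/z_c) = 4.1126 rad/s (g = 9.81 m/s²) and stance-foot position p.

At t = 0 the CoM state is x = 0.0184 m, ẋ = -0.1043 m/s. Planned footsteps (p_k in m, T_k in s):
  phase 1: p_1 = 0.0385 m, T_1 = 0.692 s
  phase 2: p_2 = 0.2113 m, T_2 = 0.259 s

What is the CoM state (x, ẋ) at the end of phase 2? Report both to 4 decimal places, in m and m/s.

phase 1: p=0.0385, T=0.692, ωT=2.845919, cosh=8.637729, sinh=8.579648; start (x,ẋ)=(0.018400, -0.104300) → end (x,ẋ)=(-0.352708, -1.610137)
phase 2: p=0.2113, T=0.259, ωT=1.065163, cosh=1.622992, sinh=1.278321; start (x,ẋ)=(-0.352708, -1.610137) → end (x,ẋ)=(-1.204559, -5.578353)

x = -1.2046, ẋ = -5.5784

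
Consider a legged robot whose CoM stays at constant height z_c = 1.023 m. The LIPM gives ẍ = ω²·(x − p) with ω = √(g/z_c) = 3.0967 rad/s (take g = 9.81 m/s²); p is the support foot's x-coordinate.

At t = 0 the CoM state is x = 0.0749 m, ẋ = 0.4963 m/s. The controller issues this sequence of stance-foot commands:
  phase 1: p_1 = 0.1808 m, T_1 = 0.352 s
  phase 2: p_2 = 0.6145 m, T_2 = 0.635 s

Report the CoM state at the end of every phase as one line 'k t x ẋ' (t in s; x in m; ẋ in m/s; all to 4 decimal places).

1 0.3520 0.2169 0.3889
2 0.9870 -0.3938 -2.8956

phase 1: p=0.1808, T=0.352, ωT=1.090038, cosh=1.655296, sinh=1.319092; start (x,ẋ)=(0.074900, 0.496300) → end (x,ẋ)=(0.216912, 0.388940)
phase 2: p=0.6145, T=0.635, ωT=1.966404, cosh=3.642450, sinh=3.502491; start (x,ẋ)=(0.216912, 0.388940) → end (x,ẋ)=(-0.393790, -2.895615)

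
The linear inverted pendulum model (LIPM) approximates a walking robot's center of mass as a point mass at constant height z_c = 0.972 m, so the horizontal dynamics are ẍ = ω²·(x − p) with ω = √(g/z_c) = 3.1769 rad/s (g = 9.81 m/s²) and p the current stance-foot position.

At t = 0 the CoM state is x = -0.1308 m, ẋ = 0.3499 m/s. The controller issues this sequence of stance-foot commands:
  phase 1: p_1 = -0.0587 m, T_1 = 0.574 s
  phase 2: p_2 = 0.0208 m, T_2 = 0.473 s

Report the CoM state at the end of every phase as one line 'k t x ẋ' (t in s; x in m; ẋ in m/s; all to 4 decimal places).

1 0.5740 0.0444 0.4210
2 1.0470 0.3594 1.1528

phase 1: p=-0.0587, T=0.574, ωT=1.823541, cosh=3.177601, sinh=3.016148; start (x,ẋ)=(-0.130800, 0.349900) → end (x,ẋ)=(0.044390, 0.420980)
phase 2: p=0.0208, T=0.473, ωT=1.502674, cosh=2.358111, sinh=2.135577; start (x,ẋ)=(0.044390, 0.420980) → end (x,ẋ)=(0.359419, 1.152765)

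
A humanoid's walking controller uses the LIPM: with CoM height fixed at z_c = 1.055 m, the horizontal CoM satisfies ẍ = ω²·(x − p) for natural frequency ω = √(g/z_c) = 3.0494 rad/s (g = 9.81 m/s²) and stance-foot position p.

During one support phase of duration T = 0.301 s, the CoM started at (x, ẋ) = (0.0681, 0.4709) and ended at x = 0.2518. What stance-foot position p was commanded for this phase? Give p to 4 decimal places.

p = 0.0212

ωT = 3.0494·0.301 = 0.917869; cosh(ωT) = 1.451659, sinh(ωT) = 1.052290
x(T) = p + (x₀−p)·cosh(ωT) + (ẋ₀/ω)·sinh(ωT) ⇒ p·(1 − cosh) = x(T) − x₀·cosh − (ẋ₀/ω)·sinh
numerator   = 0.2518 − (0.0681)·1.451659 − (0.4709/3.0494)·1.052290 = -0.009557
denominator = 1 − 1.451659 = -0.451659
p = -0.009557 / -0.451659 = 0.0212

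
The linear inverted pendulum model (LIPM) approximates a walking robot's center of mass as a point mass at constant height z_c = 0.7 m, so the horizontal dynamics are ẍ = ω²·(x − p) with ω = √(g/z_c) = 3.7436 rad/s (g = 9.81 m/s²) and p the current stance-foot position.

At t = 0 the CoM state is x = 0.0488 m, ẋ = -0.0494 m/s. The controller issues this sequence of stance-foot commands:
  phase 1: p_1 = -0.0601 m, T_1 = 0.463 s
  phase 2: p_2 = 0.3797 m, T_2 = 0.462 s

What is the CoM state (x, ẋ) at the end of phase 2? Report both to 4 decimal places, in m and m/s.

x = 0.6296, ẋ = 1.2133

phase 1: p=-0.0601, T=0.463, ωT=1.733287, cosh=2.917963, sinh=2.741261; start (x,ẋ)=(0.048800, -0.049400) → end (x,ẋ)=(0.221493, 0.973404)
phase 2: p=0.3797, T=0.462, ωT=1.729543, cosh=2.907722, sinh=2.730356; start (x,ẋ)=(0.221493, 0.973404) → end (x,ẋ)=(0.629620, 1.213297)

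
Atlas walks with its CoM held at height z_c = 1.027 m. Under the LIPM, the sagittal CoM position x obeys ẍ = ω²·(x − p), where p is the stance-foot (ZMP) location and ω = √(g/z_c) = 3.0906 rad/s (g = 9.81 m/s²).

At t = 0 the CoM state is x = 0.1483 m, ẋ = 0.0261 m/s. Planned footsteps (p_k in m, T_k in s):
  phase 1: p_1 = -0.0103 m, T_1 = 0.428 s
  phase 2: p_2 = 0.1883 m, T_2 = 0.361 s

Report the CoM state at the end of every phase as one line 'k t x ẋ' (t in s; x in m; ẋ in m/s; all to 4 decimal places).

phase 1: p=-0.0103, T=0.428, ωT=1.322777, cosh=2.010113, sinh=1.743718; start (x,ẋ)=(0.148300, 0.026100) → end (x,ẋ)=(0.323229, 0.907181)
phase 2: p=0.1883, T=0.361, ωT=1.115707, cosh=1.689704, sinh=1.362020; start (x,ẋ)=(0.323229, 0.907181) → end (x,ẋ)=(0.816083, 2.100847)

1 0.4280 0.3232 0.9072
2 0.7890 0.8161 2.1008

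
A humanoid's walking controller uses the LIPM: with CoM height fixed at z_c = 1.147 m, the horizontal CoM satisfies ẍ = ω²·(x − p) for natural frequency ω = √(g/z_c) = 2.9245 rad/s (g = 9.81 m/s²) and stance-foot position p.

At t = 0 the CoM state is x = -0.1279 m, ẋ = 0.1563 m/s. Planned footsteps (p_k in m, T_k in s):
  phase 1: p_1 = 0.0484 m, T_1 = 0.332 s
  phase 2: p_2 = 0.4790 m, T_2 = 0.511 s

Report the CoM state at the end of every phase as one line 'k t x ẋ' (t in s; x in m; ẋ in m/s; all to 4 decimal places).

1 0.3320 -0.1573 -0.3471
2 0.8430 -1.2615 -4.7503

phase 1: p=0.0484, T=0.332, ωT=0.970934, cosh=1.509569, sinh=1.130840; start (x,ẋ)=(-0.127900, 0.156300) → end (x,ẋ)=(-0.157299, -0.347103)
phase 2: p=0.4790, T=0.511, ωT=1.494420, cosh=2.340564, sinh=2.116185; start (x,ẋ)=(-0.157299, -0.347103) → end (x,ẋ)=(-1.261465, -4.750336)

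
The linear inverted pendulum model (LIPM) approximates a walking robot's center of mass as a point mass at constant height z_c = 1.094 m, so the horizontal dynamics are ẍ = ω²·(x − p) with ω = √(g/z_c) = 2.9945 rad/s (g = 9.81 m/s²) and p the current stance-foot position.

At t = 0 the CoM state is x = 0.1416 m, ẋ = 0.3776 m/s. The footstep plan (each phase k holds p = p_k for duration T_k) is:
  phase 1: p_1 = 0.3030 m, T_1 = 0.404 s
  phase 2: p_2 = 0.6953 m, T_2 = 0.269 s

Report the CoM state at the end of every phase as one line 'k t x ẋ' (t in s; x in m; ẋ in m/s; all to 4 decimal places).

phase 1: p=0.3030, T=0.404, ωT=1.209778, cosh=1.825502, sinh=1.527238; start (x,ẋ)=(0.141600, 0.377600) → end (x,ẋ)=(0.200945, -0.048824)
phase 2: p=0.6953, T=0.269, ωT=0.805521, cosh=1.342358, sinh=0.895503; start (x,ẋ)=(0.200945, -0.048824) → end (x,ẋ)=(0.017099, -1.391192)

1 0.4040 0.2009 -0.0488
2 0.6730 0.0171 -1.3912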